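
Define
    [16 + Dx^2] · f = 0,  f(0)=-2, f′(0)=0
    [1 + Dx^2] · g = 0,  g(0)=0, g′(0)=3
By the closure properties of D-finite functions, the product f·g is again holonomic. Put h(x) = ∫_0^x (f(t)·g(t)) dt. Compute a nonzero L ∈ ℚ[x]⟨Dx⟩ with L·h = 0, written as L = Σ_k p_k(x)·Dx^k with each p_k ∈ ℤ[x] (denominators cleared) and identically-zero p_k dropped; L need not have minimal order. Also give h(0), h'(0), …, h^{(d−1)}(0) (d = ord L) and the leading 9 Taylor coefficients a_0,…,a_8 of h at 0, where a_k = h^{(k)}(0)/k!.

f: a_k = -2, 0, 16, 0, -64/3, 0, 512/45, 0, -1024/315, …
g: a_k = 0, 3, 0, -1/2, 0, 1/40, 0, -1/1680, 0, …
Sym-product of L_f,L_g gives L₀ (≤ ord 4).
h=∫₀ˣh₀: take L = L₀·Dx.
L = 225·Dx + 34·Dx^3 + Dx^5  (order 5).
h: a_k = 0, 0, -3, 0, 49/4, 0, -1441/120, 0, 37969/6720, …
ICs: h(0) = 0, h′(0) = 0, h′′(0) = -6, h′′′(0) = 0, h′′′′(0) = 294.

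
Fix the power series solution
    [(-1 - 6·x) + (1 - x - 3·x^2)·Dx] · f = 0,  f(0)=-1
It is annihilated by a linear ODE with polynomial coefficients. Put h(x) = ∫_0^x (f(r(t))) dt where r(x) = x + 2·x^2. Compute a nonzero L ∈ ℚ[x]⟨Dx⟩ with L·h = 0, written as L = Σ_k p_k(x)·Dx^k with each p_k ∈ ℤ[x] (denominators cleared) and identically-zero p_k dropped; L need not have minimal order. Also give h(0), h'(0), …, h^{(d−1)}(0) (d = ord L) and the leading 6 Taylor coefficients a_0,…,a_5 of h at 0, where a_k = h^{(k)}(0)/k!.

f: a_k = -1, -1, -4, -7, -19, -40, …
Substitute x→r, Dx→(1/r')Dx; clear ⇒ L₀.
Integrate: L := L₀·Dx.
L = (1 + 10·x + 36·x^2 + 48·x^3)·Dx + (-1 + x + 5·x^2 + 12·x^3 + 12·x^4)·Dx^2  (order 2).
h: a_k = 0, -1, -1/2, -2, -23/4, -77/5, …
ICs: h(0) = 0, h′(0) = -1.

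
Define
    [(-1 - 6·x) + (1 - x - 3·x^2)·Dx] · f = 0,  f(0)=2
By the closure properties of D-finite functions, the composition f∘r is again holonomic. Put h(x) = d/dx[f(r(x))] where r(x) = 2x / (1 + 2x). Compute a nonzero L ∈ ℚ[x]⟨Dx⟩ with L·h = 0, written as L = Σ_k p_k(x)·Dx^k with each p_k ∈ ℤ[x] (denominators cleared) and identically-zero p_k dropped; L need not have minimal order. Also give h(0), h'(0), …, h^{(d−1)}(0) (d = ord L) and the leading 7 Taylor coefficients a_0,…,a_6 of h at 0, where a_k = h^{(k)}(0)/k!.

f: a_k = 2, 2, 8, 14, 38, 80, 194, …
L₀ from L_f via x↦r, Dx↦r'^{-1}Dx.
Differentiate: ansatz ord ≤ ord L₀ ⇒ L.
L = (12 + 72·x + 576·x^2 + 672·x^3) + (-1 - 18·x - 48·x^2 + 136·x^3 + 336·x^4)·Dx  (order 1).
h: a_k = 4, 48, 0, 1152, -2880, 27648, -112896, …
ICs: h(0) = 4.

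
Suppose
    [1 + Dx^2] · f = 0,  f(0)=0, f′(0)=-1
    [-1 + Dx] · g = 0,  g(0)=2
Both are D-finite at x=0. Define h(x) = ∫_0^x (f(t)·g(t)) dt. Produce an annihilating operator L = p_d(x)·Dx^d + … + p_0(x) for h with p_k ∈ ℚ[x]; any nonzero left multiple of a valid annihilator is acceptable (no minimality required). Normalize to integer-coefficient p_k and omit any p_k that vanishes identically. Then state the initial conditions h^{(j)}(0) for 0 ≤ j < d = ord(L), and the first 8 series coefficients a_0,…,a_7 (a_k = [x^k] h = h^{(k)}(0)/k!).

L = 2·Dx - 2·Dx^2 + Dx^3  (order 3).
h: a_k = 0, 0, -1, -2/3, -1/6, 0, 1/90, 1/315, …
ICs: h(0) = 0, h′(0) = 0, h′′(0) = -2.

f: a_k = 0, -1, 0, 1/6, 0, -1/120, 0, 1/5040, …
g: a_k = 2, 2, 1, 1/3, 1/12, 1/60, 1/360, 1/2520, …
Product ⇒ symmetric product L₀, ord ≤ 2.
h=∫h₀ ⇒ L = L₀·Dx.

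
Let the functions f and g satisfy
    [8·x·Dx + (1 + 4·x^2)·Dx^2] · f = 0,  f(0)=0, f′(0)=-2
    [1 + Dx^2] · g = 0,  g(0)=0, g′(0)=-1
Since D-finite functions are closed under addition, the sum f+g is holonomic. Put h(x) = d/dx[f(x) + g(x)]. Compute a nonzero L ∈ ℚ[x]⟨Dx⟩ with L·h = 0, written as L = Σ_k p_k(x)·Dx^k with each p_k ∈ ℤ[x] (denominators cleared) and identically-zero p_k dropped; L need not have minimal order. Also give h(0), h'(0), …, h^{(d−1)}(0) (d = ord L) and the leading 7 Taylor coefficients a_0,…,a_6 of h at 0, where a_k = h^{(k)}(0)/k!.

L = (-376·x + 1600·x^3 + 128·x^5) + (-7 + 76·x^2 + 432·x^4 + 64·x^6)·Dx + (-376·x + 1600·x^3 + 128·x^5)·Dx^2 + (-7 + 76·x^2 + 432·x^4 + 64·x^6)·Dx^3  (order 3).
h: a_k = -3, 0, 17/2, 0, -769/24, 0, 92161/720, …
ICs: h(0) = -3, h′(0) = 0, h′′(0) = 17.

f: a_k = 0, -2, 0, 8/3, 0, -32/5, 0, …
g: a_k = 0, -1, 0, 1/6, 0, -1/120, 0, …
h₀=f+g: left-lcm gives L₀, ord ≤ 4.
h=h₀': d/dx-closure on L₀ ⇒ L.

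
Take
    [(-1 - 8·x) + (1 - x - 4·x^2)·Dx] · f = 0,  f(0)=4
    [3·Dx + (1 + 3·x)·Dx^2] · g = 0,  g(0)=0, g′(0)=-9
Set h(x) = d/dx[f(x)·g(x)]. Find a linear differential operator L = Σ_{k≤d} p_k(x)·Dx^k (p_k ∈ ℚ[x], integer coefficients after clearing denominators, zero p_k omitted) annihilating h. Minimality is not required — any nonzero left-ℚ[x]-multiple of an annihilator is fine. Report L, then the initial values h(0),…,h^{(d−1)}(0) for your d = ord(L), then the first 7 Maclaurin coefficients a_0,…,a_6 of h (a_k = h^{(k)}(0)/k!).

f: a_k = 4, 4, 20, 36, 116, 260, 724, …
g: a_k = 0, -9, 27/2, -27, 243/4, -729/5, 729/2, …
f·g: L₀ = L_f ⊗_s L_g, ord ≤ 1·2.
h=h₀': d/dx-closure on L₀ ⇒ L.
L = (444 + 2376·x + 5184·x^2) + (15 + 381·x + 2592·x^2 + 4032·x^3)·Dx + (-11 - 70·x - 19·x^2 + 468·x^3 + 576·x^4)·Dx^2  (order 2).
h: a_k = -36, 36, -702, 324, -7191, 10314/5, -64107, …
ICs: h(0) = -36, h′(0) = 36.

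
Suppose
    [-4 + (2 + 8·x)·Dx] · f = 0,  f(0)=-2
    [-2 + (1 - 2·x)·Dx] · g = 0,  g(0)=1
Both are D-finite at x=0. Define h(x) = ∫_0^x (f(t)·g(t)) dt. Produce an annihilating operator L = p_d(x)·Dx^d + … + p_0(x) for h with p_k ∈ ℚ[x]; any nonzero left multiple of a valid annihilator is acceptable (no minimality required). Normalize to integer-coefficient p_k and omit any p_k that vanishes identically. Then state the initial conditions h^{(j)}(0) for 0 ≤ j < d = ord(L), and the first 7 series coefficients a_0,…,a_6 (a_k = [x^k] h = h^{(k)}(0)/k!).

f: a_k = -2, -4, 4, -8, 20, -56, 168, …
g: a_k = 1, 2, 4, 8, 16, 32, 64, …
Sym-product of L_f,L_g gives L₀ (≤ ord 1).
h=∫₀ˣh₀: take L = L₀·Dx.
L = (4 + 4·x)·Dx + (-1 - 2·x + 8·x^2)·Dx^2  (order 2).
h: a_k = 0, -2, -4, -4, -8, -44/5, -24, …
ICs: h(0) = 0, h′(0) = -2.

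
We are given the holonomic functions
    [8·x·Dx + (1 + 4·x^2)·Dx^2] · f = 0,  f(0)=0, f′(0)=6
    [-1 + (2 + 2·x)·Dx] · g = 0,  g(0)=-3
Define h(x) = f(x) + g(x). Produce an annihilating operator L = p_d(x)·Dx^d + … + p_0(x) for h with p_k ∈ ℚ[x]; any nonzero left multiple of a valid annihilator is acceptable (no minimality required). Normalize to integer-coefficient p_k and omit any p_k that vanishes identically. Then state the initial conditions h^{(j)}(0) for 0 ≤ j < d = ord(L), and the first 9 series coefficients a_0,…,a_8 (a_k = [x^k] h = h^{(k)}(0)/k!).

L = (-16 - 40·x + 192·x^2 + 96·x^3)·Dx + (-35 - 64·x + 328·x^2 + 768·x^3 + 336·x^4)·Dx^2 + (-2 + 30·x + 48·x^2 + 144·x^3 + 224·x^4 + 96·x^5)·Dx^3  (order 3).
h: a_k = -3, 9/2, 3/8, -131/16, 15/128, 24471/1280, 63/1024, -787125/14336, 1287/32768, …
ICs: h(0) = -3, h′(0) = 9/2, h′′(0) = 3/4.

f: a_k = 0, 6, 0, -8, 0, 96/5, 0, -384/7, 0, …
g: a_k = -3, -3/2, 3/8, -3/16, 15/128, -21/256, 63/1024, -99/2048, 1287/32768, …
h₀=f+g: left-lcm gives L₀, ord ≤ 3.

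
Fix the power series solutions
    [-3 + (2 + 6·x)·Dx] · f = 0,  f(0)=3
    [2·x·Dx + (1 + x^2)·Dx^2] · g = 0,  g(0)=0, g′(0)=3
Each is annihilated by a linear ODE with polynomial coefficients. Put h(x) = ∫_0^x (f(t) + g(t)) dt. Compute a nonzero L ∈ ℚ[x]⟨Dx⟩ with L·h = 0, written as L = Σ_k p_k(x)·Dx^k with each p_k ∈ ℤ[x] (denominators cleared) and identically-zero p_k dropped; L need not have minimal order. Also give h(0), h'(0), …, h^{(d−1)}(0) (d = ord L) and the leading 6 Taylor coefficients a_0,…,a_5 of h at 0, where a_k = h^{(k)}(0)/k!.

L = (-12 - 90·x + 36·x^2 + 54·x^3)·Dx^2 + (-35 - 48·x - 102·x^2 + 144·x^3 + 189·x^4)·Dx^3 + (-6 - 10·x + 36·x^2 + 44·x^3 + 42·x^4 + 54·x^5)·Dx^4  (order 4).
h: a_k = 0, 3, 15/4, -9/8, 65/64, -243/128, …
ICs: h(0) = 0, h′(0) = 3, h′′(0) = 15/2, h′′′(0) = -27/4.

f: a_k = 3, 9/2, -27/8, 81/16, -1215/128, 5103/256, …
g: a_k = 0, 3, 0, -1, 0, 3/5, …
L₀ := lclm(L_f,L_g); ord L₀ ≤ 1+2.
h=∫₀ˣh₀: take L = L₀·Dx.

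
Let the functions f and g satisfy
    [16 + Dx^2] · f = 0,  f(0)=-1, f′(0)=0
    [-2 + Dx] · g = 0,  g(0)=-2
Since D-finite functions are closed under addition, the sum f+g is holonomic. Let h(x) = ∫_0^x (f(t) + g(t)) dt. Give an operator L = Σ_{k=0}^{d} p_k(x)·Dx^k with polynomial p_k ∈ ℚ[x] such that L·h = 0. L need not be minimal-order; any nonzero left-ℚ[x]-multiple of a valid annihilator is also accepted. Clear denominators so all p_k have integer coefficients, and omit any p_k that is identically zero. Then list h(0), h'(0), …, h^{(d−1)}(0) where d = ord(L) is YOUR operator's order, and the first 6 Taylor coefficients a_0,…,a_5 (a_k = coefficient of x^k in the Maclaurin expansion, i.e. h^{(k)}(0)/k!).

f: a_k = -1, 0, 8, 0, -32/3, 0, …
g: a_k = -2, -4, -4, -8/3, -4/3, -8/15, …
L₀ := lclm(L_f,L_g); ord L₀ ≤ 2+1.
h=∫h₀ ⇒ L = L₀·Dx.
L = -32·Dx + 16·Dx^2 - 2·Dx^3 + Dx^4  (order 4).
h: a_k = 0, -3, -2, 4/3, -2/3, -12/5, …
ICs: h(0) = 0, h′(0) = -3, h′′(0) = -4, h′′′(0) = 8.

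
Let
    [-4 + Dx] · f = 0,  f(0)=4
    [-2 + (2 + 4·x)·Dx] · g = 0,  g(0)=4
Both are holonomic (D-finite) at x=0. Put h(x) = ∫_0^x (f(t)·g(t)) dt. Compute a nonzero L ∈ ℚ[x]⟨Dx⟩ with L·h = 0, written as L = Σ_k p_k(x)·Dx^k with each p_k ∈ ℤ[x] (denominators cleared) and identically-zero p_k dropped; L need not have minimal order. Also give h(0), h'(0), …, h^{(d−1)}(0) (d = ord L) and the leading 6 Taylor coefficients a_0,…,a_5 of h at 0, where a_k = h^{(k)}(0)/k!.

L = (-5 - 8·x)·Dx + (1 + 2·x)·Dx^2  (order 2).
h: a_k = 0, 16, 40, 184/3, 206/3, 898/15, …
ICs: h(0) = 0, h′(0) = 16.

f: a_k = 4, 16, 32, 128/3, 128/3, 512/15, …
g: a_k = 4, 4, -2, 2, -5/2, 7/2, …
L₀ := L_f ⊗_s L_g (sym. prod.), ord ≤ 1.
Integrate: L := L₀·Dx.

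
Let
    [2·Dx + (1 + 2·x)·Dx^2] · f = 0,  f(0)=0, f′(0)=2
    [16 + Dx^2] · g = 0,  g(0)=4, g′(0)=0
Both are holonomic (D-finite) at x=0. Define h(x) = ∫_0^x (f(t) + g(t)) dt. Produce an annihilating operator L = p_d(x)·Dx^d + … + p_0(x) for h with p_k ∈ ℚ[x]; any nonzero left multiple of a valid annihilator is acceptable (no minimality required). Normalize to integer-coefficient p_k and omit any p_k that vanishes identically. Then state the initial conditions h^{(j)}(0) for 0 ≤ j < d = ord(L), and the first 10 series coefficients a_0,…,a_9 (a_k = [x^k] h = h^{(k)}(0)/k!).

f: a_k = 0, 2, -2, 8/3, -4, 32/5, -32/3, 128/7, -32, 512/9, …
g: a_k = 4, 0, -32, 0, 128/3, 0, -1024/45, 0, 2048/315, 0, …
Sum ⇒ L₀ = lclm(L_f,L_g) in ℚ(x)⟨Dx⟩.
∫: right-multiply L₀ by Dx.
L = (160 + 256·x + 256·x^2)·Dx^2 + (48 + 224·x + 384·x^2 + 256·x^3)·Dx^3 + (10 + 16·x + 16·x^2)·Dx^4 + (3 + 14·x + 24·x^2 + 16·x^3)·Dx^5  (order 5).
h: a_k = 0, 4, 1, -34/3, 2/3, 116/15, 16/15, -1504/315, 16/7, -8032/2835, …
ICs: h(0) = 0, h′(0) = 4, h′′(0) = 2, h′′′(0) = -68, h′′′′(0) = 16.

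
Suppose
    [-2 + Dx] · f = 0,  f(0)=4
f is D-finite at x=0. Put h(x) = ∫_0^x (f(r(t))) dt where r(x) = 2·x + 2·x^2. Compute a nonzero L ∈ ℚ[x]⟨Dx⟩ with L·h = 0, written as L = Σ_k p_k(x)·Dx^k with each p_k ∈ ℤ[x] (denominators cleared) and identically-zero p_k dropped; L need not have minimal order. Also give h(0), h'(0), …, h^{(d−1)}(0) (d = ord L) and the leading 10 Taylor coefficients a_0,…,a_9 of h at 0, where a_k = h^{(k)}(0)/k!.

f: a_k = 4, 8, 8, 16/3, 8/3, 16/15, 16/45, 32/315, 8/315, 16/2835, …
Change of var in L_f (x↦r) gives L₀.
h=∫₀ˣh₀: take L = L₀·Dx.
L = (-4 - 8·x)·Dx + Dx^2  (order 2).
h: a_k = 0, 4, 8, 16, 80/3, 608/15, 832/15, 22144/315, 26048/315, 640/7, …
ICs: h(0) = 0, h′(0) = 4.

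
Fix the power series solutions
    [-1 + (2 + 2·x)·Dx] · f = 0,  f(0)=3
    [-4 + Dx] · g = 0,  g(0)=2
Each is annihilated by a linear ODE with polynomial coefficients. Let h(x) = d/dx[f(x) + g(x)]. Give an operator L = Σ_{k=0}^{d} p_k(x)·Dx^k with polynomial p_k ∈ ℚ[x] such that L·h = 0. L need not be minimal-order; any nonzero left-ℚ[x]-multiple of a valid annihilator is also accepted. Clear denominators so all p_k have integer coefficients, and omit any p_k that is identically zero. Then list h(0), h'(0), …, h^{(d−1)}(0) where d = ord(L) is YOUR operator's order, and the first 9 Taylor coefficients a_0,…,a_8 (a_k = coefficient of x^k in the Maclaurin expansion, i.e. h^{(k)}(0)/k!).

f: a_k = 3, 3/2, -3/8, 3/16, -15/128, 21/256, -63/1024, 99/2048, -1287/32768, …
g: a_k = 2, 8, 16, 64/3, 64/3, 256/15, 512/45, 2048/315, 1024/315, …
L₀ := lclm(L_f,L_g); ord L₀ ≤ 1+1.
h₀' ⇒ L via d/dx closure of L₀.
L = (-44 - 32·x) + (-61 - 128·x - 64·x^2)·Dx + (18 + 34·x + 16·x^2)·Dx^2  (order 2).
h: a_k = 19/2, 125/4, 1033/16, 8147/96, 65851/768, 521453/7680, 4225489/92160, 33149027/1290240, 274516531/20643840, …
ICs: h(0) = 19/2, h′(0) = 125/4.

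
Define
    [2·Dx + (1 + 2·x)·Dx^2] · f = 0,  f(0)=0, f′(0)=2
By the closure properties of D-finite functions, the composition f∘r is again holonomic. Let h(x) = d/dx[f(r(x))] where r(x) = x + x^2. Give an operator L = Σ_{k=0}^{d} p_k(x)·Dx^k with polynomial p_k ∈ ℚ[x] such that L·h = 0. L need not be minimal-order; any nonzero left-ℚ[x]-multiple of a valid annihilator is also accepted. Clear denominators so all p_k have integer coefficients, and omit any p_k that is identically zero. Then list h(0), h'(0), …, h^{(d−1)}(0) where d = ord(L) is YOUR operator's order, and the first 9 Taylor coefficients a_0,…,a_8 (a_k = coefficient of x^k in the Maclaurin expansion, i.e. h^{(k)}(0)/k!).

f: a_k = 0, 2, -2, 8/3, -4, 32/5, -32/3, 128/7, -32, …
f∘r: x↦r, Dx↦Dx/r' in L_f ⇒ L₀.
Derive L from L₀ (diff closure).
L = (4·x + 4·x^2) + (1 + 4·x + 6·x^2 + 4·x^3)·Dx  (order 1).
h: a_k = 2, 0, -4, 8, -8, 0, 16, -32, 32, …
ICs: h(0) = 2.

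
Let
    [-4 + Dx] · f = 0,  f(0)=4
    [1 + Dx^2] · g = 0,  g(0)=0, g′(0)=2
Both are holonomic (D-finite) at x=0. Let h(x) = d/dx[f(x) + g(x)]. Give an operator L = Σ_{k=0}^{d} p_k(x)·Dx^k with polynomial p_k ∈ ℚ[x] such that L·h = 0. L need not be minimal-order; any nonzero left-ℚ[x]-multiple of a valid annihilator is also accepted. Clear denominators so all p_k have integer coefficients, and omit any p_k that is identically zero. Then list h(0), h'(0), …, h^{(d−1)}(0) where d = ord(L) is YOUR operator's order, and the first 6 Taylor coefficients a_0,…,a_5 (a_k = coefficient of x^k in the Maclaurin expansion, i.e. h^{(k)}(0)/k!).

L = 4 - Dx + 4·Dx^2 - Dx^3  (order 3).
h: a_k = 18, 64, 127, 512/3, 683/4, 2048/15, …
ICs: h(0) = 18, h′(0) = 64, h′′(0) = 254.

f: a_k = 4, 16, 32, 128/3, 128/3, 512/15, …
g: a_k = 0, 2, 0, -1/3, 0, 1/60, …
L₀ := lclm(L_f,L_g); ord L₀ ≤ 1+2.
h=h₀': d/dx-closure on L₀ ⇒ L.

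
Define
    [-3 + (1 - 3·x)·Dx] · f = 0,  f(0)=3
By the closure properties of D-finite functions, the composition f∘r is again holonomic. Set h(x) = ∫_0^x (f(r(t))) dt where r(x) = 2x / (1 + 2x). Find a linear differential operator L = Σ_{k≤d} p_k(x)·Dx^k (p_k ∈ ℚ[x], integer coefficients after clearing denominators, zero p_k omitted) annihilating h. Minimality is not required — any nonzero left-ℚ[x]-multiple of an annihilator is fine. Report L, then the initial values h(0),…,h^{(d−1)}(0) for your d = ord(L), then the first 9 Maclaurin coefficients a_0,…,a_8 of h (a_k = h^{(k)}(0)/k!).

f: a_k = 3, 9, 27, 81, 243, 729, 2187, 6561, 19683, …
Change of var in L_f (x↦r) gives L₀.
h=∫₀ˣh₀: take L = L₀·Dx.
L = 6·Dx + (-1 + 2·x + 8·x^2)·Dx^2  (order 2).
h: a_k = 0, 3, 9, 24, 72, 1152/5, 768, 18432/7, 9216, …
ICs: h(0) = 0, h′(0) = 3.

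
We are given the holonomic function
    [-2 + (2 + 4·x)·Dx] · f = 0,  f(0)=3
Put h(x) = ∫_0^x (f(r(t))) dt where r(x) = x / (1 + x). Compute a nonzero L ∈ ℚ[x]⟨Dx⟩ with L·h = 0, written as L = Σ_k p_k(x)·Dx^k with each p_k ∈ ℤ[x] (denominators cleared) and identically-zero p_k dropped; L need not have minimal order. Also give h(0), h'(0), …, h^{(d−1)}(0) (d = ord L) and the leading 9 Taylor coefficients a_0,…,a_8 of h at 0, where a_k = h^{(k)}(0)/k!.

L = -Dx + (1 + 4·x + 3·x^2)·Dx^2  (order 2).
h: a_k = 0, 3, 3/2, -3/2, 15/8, -111/40, 75/16, -981/112, 2259/128, …
ICs: h(0) = 0, h′(0) = 3.

f: a_k = 3, 3, -3/2, 3/2, -15/8, 21/8, -63/16, 99/16, -1287/128, …
h₀=f(r): pull back L_f along r ⇒ L₀.
∫: right-multiply L₀ by Dx.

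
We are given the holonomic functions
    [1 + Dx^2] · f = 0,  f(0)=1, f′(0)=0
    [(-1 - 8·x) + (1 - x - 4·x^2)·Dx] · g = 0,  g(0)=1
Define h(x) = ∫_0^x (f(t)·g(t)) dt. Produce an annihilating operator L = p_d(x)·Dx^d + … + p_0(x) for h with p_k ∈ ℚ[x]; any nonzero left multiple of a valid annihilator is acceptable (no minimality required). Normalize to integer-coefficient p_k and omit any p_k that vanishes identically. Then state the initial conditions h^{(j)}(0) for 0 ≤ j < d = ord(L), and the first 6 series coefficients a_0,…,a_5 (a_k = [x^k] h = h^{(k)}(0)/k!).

f: a_k = 1, 0, -1/2, 0, 1/24, 0, …
g: a_k = 1, 1, 5, 9, 29, 65, …
h₀=f·g: eliminate ⇒ L₀, order ≤ 2·1.
Integrate: L := L₀·Dx.
L = (7 + x + 4·x^2)·Dx + (2 + 16·x)·Dx^2 + (-1 + x + 4·x^2)·Dx^3  (order 3).
h: a_k = 0, 1, 1/2, 3/2, 17/8, 637/120, …
ICs: h(0) = 0, h′(0) = 1, h′′(0) = 1.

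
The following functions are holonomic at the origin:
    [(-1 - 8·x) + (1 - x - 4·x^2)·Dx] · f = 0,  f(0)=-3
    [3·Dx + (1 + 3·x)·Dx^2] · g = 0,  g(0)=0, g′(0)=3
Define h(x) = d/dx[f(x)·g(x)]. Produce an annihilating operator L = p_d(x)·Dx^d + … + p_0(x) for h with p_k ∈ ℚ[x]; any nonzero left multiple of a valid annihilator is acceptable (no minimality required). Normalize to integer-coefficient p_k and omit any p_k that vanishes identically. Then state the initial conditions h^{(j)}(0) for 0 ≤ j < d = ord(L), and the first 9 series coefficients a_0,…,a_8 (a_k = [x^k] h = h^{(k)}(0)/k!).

f: a_k = -3, -3, -15, -27, -87, -195, -543, -1323, -3495, …
g: a_k = 0, 3, -9/2, 9, -81/4, 243/5, -243/2, 2187/7, -6561/8, …
h₀=f·g: eliminate ⇒ L₀, order ≤ 1·2.
h₀' ⇒ L via d/dx closure of L₀.
L = (444 + 2376·x + 5184·x^2) + (15 + 381·x + 2592·x^2 + 4032·x^3)·Dx + (-11 - 70·x - 19·x^2 + 468·x^3 + 576·x^4)·Dx^2  (order 2).
h: a_k = -9, 9, -351/2, 81, -7191/4, 5157/10, -64107/4, 144099/35, -38315349/280, …
ICs: h(0) = -9, h′(0) = 9.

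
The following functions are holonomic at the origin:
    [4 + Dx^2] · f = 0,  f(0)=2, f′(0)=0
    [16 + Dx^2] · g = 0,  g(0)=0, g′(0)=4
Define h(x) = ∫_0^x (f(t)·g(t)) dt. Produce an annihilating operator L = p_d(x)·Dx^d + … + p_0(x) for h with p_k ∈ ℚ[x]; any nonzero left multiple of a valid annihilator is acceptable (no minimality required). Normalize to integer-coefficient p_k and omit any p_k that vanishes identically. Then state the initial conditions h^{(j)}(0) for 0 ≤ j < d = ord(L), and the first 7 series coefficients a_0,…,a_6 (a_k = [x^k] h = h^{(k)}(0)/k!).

L = 144·Dx + 40·Dx^3 + Dx^5  (order 5).
h: a_k = 0, 0, 4, 0, -28/3, 0, 488/45, …
ICs: h(0) = 0, h′(0) = 0, h′′(0) = 8, h′′′(0) = 0, h′′′′(0) = -224.

f: a_k = 2, 0, -4, 0, 4/3, 0, -8/45, …
g: a_k = 0, 4, 0, -32/3, 0, 128/15, 0, …
h₀=f·g: eliminate ⇒ L₀, order ≤ 2·2.
h=∫h₀ ⇒ L = L₀·Dx.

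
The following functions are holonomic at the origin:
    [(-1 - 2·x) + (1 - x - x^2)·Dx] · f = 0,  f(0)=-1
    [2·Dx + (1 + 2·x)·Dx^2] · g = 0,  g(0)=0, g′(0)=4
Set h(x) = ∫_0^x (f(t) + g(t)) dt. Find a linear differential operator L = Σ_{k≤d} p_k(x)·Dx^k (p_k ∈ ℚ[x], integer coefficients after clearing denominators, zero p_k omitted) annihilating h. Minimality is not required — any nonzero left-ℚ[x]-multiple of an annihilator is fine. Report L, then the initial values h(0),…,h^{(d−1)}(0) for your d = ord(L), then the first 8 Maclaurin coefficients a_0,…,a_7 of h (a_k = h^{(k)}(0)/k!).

L = (34 + 92·x + 116·x^2 + 48·x^3 + 24·x^4)·Dx^2 + (5 + 60·x + 170·x^2 + 180·x^3 + 100·x^4 + 40·x^5)·Dx^3 + (-3 - 11·x - 5·x^2 + 20·x^3 + 30·x^4 + 24·x^5 + 8·x^6)·Dx^4  (order 4).
h: a_k = 0, -1, 3/2, -2, 7/12, -13/5, 4/5, -103/21, …
ICs: h(0) = 0, h′(0) = -1, h′′(0) = 3, h′′′(0) = -12.

f: a_k = -1, -1, -2, -3, -5, -8, -13, -21, …
g: a_k = 0, 4, -4, 16/3, -8, 64/5, -64/3, 256/7, …
Sum ⇒ L₀ = lclm(L_f,L_g) in ℚ(x)⟨Dx⟩.
∫: right-multiply L₀ by Dx.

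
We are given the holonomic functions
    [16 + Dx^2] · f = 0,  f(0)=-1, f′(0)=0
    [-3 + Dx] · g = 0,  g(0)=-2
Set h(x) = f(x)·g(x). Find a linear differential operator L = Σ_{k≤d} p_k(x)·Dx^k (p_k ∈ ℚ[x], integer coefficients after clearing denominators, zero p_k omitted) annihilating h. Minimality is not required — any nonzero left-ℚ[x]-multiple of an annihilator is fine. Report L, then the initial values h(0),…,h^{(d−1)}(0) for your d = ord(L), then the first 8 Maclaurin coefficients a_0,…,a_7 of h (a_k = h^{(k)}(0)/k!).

f: a_k = -1, 0, 8, 0, -32/3, 0, 256/45, 0, …
g: a_k = -2, -6, -9, -9, -27/4, -81/20, -81/40, -243/280, …
Product ⇒ symmetric product L₀, ord ≤ 2.
L = 25 - 6·Dx + Dx^2  (order 2).
h: a_k = 2, 6, -7, -39, -527/12, -79/20, 11753/360, 25481/840, …
ICs: h(0) = 2, h′(0) = 6.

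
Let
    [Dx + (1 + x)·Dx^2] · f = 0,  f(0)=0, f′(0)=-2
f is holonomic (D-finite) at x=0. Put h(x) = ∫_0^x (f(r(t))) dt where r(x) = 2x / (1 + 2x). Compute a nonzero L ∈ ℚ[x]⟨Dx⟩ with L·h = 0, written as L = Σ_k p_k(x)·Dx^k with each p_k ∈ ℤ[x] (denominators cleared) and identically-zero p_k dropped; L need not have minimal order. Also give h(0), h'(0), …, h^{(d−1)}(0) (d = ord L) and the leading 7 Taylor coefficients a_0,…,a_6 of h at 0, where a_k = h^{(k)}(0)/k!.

f: a_k = 0, -2, 1, -2/3, 1/2, -2/5, 1/3, …
f∘r: x↦r, Dx↦Dx/r' in L_f ⇒ L₀.
Integrate: L := L₀·Dx.
L = (6 + 16·x)·Dx^2 + (1 + 6·x + 8·x^2)·Dx^3  (order 3).
h: a_k = 0, 0, -2, 4, -28/3, 24, -992/15, …
ICs: h(0) = 0, h′(0) = 0, h′′(0) = -4.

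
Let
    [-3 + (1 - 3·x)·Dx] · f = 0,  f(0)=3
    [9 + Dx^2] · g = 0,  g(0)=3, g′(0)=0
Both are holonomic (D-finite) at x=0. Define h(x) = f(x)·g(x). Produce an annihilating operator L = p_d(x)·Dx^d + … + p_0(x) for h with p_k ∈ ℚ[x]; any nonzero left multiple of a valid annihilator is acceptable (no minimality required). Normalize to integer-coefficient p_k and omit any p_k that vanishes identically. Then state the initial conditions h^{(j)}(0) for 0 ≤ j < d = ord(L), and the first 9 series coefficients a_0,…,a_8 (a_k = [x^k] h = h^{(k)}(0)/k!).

L = (-9 + 27·x) + 6·Dx + (-1 + 3·x)·Dx^2  (order 2).
h: a_k = 9, 27, 81/2, 243/2, 3159/8, 9477/8, 283581/80, 850743/80, 28586277/896, …
ICs: h(0) = 9, h′(0) = 27.

f: a_k = 3, 9, 27, 81, 243, 729, 2187, 6561, 19683, …
g: a_k = 3, 0, -27/2, 0, 81/8, 0, -243/80, 0, 2187/4480, …
Sym-product of L_f,L_g gives L₀ (≤ ord 2).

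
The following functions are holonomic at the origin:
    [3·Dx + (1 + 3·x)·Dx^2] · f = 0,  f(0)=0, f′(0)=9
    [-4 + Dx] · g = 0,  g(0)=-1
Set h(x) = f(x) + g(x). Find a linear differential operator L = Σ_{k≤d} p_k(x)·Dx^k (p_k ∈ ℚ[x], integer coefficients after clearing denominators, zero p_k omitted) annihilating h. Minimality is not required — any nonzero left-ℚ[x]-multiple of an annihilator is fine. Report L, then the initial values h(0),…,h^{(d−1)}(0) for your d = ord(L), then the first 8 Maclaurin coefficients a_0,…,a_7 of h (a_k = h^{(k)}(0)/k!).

f: a_k = 0, 9, -27/2, 27, -243/4, 729/5, -729/2, 6561/7, …
g: a_k = -1, -4, -8, -32/3, -32/3, -128/15, -256/45, -1024/315, …
f+g: L₀ = lclm(L_f,L_g), ord ≤ 2+1.
L = (-120 - 144·x)·Dx + (2 - 96·x - 144·x^2)·Dx^2 + (7 + 33·x + 36·x^2)·Dx^3  (order 3).
h: a_k = -1, 5, -43/2, 49/3, -857/12, 2059/15, -33317/90, 294221/315, …
ICs: h(0) = -1, h′(0) = 5, h′′(0) = -43.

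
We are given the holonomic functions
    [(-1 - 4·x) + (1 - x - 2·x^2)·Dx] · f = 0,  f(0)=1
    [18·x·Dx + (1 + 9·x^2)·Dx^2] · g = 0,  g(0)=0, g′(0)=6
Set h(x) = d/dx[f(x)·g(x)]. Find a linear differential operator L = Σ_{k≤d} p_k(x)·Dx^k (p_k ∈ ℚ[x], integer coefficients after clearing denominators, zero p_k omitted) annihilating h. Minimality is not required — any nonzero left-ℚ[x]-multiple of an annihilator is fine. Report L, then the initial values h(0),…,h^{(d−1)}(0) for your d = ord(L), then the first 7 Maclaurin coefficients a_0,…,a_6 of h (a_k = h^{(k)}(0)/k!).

f: a_k = 1, 1, 3, 5, 11, 21, 43, …
g: a_k = 0, 6, 0, -18, 0, 486/5, 0, …
f·g: L₀ = L_f ⊗_s L_g, ord ≤ 1·2.
h₀' ⇒ L via d/dx closure of L₀.
L = (-30 + 2106·x^2 + 3888·x^3 + 11664·x^4) + (15 + 78·x + 27·x^2 + 306·x^3 + 3888·x^4 + 7776·x^5)·Dx + (-2 - 7·x - 59·x^2 + 9·x^3 - 261·x^4 + 648·x^5 + 972·x^6)·Dx^2  (order 2).
h: a_k = 6, 12, 0, 48, 546, 3996/5, -9564/5, …
ICs: h(0) = 6, h′(0) = 12.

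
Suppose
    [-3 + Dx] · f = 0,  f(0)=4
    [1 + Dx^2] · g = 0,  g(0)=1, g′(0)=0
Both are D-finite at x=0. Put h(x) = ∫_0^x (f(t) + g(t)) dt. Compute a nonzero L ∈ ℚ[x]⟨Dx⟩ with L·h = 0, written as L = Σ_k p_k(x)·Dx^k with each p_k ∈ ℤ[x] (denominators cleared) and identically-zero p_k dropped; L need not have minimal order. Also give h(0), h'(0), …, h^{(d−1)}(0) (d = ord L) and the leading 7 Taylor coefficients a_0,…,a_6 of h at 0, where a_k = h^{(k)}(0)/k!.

L = -3·Dx + Dx^2 - 3·Dx^3 + Dx^4  (order 4).
h: a_k = 0, 5, 6, 35/6, 9/2, 65/24, 27/20, …
ICs: h(0) = 0, h′(0) = 5, h′′(0) = 12, h′′′(0) = 35.

f: a_k = 4, 12, 18, 18, 27/2, 81/10, 81/20, …
g: a_k = 1, 0, -1/2, 0, 1/24, 0, -1/720, …
h₀=f+g: left-lcm gives L₀, ord ≤ 3.
∫: right-multiply L₀ by Dx.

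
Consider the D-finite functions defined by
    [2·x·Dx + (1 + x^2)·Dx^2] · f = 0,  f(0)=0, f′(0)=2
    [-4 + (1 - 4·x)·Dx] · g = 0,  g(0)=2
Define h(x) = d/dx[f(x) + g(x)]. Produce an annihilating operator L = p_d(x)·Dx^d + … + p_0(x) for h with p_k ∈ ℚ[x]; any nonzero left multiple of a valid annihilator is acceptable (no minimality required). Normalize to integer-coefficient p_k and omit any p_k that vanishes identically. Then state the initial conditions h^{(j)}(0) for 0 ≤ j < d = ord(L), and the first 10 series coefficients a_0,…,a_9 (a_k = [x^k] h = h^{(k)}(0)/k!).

L = (8 - 128·x - 24·x^2) + (-49 + 8·x - 109·x^2 - 24·x^3)·Dx + (4 - 15·x - 15·x^3 - 4·x^4)·Dx^2  (order 2).
h: a_k = 10, 64, 382, 2048, 10242, 49152, 229374, 1048576, 4718594, 20971520, …
ICs: h(0) = 10, h′(0) = 64.

f: a_k = 0, 2, 0, -2/3, 0, 2/5, 0, -2/7, 0, 2/9, …
g: a_k = 2, 8, 32, 128, 512, 2048, 8192, 32768, 131072, 524288, …
L₀ := lclm(L_f,L_g); ord L₀ ≤ 2+1.
h=h₀': d/dx-closure on L₀ ⇒ L.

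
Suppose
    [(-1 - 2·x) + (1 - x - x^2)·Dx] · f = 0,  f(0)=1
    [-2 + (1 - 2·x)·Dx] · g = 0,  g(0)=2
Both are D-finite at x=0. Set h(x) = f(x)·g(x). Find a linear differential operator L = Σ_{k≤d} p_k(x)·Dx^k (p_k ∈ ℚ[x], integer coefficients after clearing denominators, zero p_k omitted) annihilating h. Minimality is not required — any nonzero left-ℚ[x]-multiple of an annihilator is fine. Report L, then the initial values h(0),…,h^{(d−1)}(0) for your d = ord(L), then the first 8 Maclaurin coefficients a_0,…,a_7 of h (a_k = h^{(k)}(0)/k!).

L = (-3 + 2·x + 6·x^2) + (1 - 3·x + x^2 + 2·x^3)·Dx  (order 1).
h: a_k = 2, 6, 16, 38, 86, 188, 402, 846, …
ICs: h(0) = 2.

f: a_k = 1, 1, 2, 3, 5, 8, 13, 21, …
g: a_k = 2, 4, 8, 16, 32, 64, 128, 256, …
h₀=f·g: eliminate ⇒ L₀, order ≤ 1·1.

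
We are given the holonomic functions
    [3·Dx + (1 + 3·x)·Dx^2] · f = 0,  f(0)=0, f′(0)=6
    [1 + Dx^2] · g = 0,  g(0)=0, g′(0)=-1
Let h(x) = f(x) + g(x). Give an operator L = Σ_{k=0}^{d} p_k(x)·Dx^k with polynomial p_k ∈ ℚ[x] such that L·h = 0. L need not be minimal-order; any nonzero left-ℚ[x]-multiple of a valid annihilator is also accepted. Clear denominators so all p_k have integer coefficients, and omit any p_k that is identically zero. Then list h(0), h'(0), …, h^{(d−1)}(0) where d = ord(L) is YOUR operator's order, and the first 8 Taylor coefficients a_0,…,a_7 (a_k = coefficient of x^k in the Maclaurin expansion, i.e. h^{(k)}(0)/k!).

f: a_k = 0, 6, -9, 18, -81/2, 486/5, -243, 4374/7, …
g: a_k = 0, -1, 0, 1/6, 0, -1/120, 0, 1/5040, …
h₀=f+g: left-lcm gives L₀, ord ≤ 4.
L = (165 + 18·x + 27·x^2)·Dx + (19 + 63·x + 27·x^2 + 27·x^3)·Dx^2 + (165 + 18·x + 27·x^2)·Dx^3 + (19 + 63·x + 27·x^2 + 27·x^3)·Dx^4  (order 4).
h: a_k = 0, 5, -9, 109/6, -81/2, 11663/120, -243, 3149281/5040, …
ICs: h(0) = 0, h′(0) = 5, h′′(0) = -18, h′′′(0) = 109.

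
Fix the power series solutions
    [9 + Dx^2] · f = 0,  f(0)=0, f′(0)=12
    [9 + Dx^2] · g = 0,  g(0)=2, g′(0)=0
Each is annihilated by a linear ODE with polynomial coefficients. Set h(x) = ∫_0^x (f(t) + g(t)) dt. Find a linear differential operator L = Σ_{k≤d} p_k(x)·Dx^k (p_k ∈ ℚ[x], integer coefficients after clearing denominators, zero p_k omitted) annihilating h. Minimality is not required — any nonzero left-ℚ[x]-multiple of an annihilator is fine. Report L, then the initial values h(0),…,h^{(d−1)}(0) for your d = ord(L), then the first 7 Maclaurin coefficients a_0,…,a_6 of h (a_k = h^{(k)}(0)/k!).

f: a_k = 0, 12, 0, -18, 0, 81/10, 0, …
g: a_k = 2, 0, -9, 0, 27/4, 0, -81/40, …
h₀=f+g: left-lcm gives L₀, ord ≤ 4.
Integrate: L := L₀·Dx.
L = 9·Dx + Dx^3  (order 3).
h: a_k = 0, 2, 6, -3, -9/2, 27/20, 27/20, …
ICs: h(0) = 0, h′(0) = 2, h′′(0) = 12.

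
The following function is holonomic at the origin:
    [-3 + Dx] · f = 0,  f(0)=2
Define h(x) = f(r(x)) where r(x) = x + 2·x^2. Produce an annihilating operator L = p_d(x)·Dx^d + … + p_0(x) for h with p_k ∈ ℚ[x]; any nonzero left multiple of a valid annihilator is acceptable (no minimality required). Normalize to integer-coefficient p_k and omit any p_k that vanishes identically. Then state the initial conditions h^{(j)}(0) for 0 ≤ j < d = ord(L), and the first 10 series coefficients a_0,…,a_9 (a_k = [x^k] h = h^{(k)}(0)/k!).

f: a_k = 2, 6, 9, 9, 27/4, 81/20, 81/40, 243/280, 729/2240, 243/2240, …
Substitute x→r, Dx→(1/r')Dx; clear ⇒ L₀.
L = (-3 - 12·x) + Dx  (order 1).
h: a_k = 2, 6, 21, 45, 387/4, 3321/20, 11061/40, 112887/280, 253557/448, 232389/320, …
ICs: h(0) = 2.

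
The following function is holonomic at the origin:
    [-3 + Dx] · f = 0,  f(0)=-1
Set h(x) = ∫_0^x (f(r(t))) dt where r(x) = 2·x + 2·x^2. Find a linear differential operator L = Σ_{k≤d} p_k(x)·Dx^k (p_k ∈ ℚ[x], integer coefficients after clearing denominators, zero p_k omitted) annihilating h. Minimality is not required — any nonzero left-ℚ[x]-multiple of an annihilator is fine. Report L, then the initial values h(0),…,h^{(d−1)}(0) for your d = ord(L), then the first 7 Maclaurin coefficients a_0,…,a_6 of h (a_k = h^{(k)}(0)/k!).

L = (-6 - 12·x)·Dx + Dx^2  (order 2).
h: a_k = 0, -1, -3, -8, -18, -36, -324/5, …
ICs: h(0) = 0, h′(0) = -1.

f: a_k = -1, -3, -9/2, -9/2, -27/8, -81/40, -81/80, …
Change of var in L_f (x↦r) gives L₀.
h=∫₀ˣh₀: take L = L₀·Dx.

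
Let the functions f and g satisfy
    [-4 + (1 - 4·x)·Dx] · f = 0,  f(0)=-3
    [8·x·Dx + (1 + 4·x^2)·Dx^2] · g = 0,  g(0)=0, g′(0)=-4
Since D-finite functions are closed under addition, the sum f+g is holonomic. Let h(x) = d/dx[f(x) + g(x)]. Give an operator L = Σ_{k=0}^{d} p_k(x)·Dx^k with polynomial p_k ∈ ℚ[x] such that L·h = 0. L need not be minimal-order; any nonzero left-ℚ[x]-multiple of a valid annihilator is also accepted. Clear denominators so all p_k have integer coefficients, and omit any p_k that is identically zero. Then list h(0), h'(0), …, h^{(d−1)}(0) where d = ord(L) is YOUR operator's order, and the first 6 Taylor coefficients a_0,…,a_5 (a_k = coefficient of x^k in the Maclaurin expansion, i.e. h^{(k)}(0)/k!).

L = (-8 + 128·x + 96·x^2) + (13 - 8·x + 100·x^2 + 96·x^3)·Dx + (-1 + 3·x + 12·x^3 + 16·x^4)·Dx^2  (order 2).
h: a_k = -16, -96, -560, -3072, -15424, -73728, …
ICs: h(0) = -16, h′(0) = -96.

f: a_k = -3, -12, -48, -192, -768, -3072, …
g: a_k = 0, -4, 0, 16/3, 0, -64/5, …
h₀=f+g: left-lcm gives L₀, ord ≤ 3.
Differentiate: ansatz ord ≤ ord L₀ ⇒ L.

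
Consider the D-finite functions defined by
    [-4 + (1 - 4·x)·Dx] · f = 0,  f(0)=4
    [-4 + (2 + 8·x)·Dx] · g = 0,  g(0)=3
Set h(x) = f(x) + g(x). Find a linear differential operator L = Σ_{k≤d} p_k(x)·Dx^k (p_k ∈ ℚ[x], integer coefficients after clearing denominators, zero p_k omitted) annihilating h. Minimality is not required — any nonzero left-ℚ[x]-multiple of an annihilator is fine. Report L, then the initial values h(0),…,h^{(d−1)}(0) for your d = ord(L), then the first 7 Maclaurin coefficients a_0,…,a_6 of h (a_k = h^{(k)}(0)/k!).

L = (-40 - 96·x) + (18 + 112·x + 288·x^2)·Dx + (-1 - 12·x + 16·x^2 + 192·x^3)·Dx^2  (order 2).
h: a_k = 7, 22, 58, 268, 994, 4180, 16132, …
ICs: h(0) = 7, h′(0) = 22.

f: a_k = 4, 16, 64, 256, 1024, 4096, 16384, …
g: a_k = 3, 6, -6, 12, -30, 84, -252, …
h₀=f+g: left-lcm gives L₀, ord ≤ 2.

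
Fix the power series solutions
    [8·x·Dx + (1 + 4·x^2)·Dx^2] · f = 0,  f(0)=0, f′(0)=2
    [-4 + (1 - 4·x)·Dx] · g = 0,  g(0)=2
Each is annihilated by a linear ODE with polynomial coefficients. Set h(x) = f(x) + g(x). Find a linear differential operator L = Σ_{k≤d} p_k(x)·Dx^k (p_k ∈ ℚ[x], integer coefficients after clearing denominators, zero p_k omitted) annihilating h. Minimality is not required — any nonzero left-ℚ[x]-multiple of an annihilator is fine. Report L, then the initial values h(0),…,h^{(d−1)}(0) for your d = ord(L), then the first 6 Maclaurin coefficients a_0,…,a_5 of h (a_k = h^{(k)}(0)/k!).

L = (8 - 128·x - 96·x^2)·Dx + (-13 + 8·x - 100·x^2 - 96·x^3)·Dx^2 + (1 - 3·x - 12·x^3 - 16·x^4)·Dx^3  (order 3).
h: a_k = 2, 10, 32, 376/3, 512, 10272/5, …
ICs: h(0) = 2, h′(0) = 10, h′′(0) = 64.

f: a_k = 0, 2, 0, -8/3, 0, 32/5, …
g: a_k = 2, 8, 32, 128, 512, 2048, …
Sum ⇒ L₀ = lclm(L_f,L_g) in ℚ(x)⟨Dx⟩.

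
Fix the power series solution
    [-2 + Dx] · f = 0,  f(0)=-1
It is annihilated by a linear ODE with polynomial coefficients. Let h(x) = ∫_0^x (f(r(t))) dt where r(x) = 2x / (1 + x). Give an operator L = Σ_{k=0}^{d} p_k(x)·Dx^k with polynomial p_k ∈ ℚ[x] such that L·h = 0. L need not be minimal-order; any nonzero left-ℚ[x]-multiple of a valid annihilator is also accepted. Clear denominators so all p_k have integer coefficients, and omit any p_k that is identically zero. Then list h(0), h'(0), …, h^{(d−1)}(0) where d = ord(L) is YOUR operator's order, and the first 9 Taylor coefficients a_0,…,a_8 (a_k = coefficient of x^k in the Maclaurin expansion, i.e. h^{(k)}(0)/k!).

f: a_k = -1, -2, -2, -4/3, -2/3, -4/15, -4/45, -8/315, -2/315, …
h₀=f(r): pull back L_f along r ⇒ L₀.
h=∫h₀ ⇒ L = L₀·Dx.
L = -4·Dx + (1 + 2·x + x^2)·Dx^2  (order 2).
h: a_k = 0, -1, -2, -4/3, 1/3, 4/15, -14/45, 44/315, 17/630, …
ICs: h(0) = 0, h′(0) = -1.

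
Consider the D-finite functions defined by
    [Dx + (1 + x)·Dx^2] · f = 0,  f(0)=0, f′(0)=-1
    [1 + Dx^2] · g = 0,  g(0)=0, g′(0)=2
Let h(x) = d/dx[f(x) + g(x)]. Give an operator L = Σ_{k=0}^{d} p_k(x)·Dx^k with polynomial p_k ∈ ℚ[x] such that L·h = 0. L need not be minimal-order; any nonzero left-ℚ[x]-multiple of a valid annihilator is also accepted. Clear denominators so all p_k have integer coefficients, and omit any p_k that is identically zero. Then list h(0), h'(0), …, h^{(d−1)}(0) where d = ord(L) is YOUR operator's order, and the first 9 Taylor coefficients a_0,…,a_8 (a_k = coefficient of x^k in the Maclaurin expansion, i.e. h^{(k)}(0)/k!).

L = (7 + 2·x + x^2) + (3 + 5·x + 3·x^2 + x^3)·Dx + (7 + 2·x + x^2)·Dx^2 + (3 + 5·x + 3·x^2 + x^3)·Dx^3  (order 3).
h: a_k = 1, 1, -2, 1, -11/12, 1, -361/360, 1, -20159/20160, …
ICs: h(0) = 1, h′(0) = 1, h′′(0) = -4.

f: a_k = 0, -1, 1/2, -1/3, 1/4, -1/5, 1/6, -1/7, 1/8, …
g: a_k = 0, 2, 0, -1/3, 0, 1/60, 0, -1/2520, 0, …
L₀ := lclm(L_f,L_g); ord L₀ ≤ 2+2.
h₀' ⇒ L via d/dx closure of L₀.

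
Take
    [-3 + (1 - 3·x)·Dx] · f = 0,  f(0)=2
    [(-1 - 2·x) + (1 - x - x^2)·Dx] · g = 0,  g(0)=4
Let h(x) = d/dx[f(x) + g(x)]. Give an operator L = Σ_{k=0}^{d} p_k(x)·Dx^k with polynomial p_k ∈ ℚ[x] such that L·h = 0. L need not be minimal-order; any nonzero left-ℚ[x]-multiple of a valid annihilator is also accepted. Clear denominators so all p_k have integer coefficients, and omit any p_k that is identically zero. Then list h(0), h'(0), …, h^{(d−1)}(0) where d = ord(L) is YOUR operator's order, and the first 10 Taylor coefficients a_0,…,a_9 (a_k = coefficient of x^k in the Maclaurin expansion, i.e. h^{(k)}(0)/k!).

f: a_k = 2, 6, 18, 54, 162, 486, 1458, 4374, 13122, 39366, …
g: a_k = 4, 4, 8, 12, 20, 32, 52, 84, 136, 220, …
Sum ⇒ L₀ = lclm(L_f,L_g) in ℚ(x)⟨Dx⟩.
Derive L from L₀ (diff closure).
L = (54 + 72·x + 216·x^2 - 72·x^3 + 54·x^4) + (-18 - 30·x + 90·x^2 + 120·x^3 - 45·x^4 + 54·x^5)·Dx + (1 + 2·x - 25·x^2 + 30·x^3 - 3·x^5 + 9·x^6)·Dx^2  (order 2).
h: a_k = 10, 52, 198, 728, 2590, 9060, 31206, 106064, 356274, 1184540, …
ICs: h(0) = 10, h′(0) = 52.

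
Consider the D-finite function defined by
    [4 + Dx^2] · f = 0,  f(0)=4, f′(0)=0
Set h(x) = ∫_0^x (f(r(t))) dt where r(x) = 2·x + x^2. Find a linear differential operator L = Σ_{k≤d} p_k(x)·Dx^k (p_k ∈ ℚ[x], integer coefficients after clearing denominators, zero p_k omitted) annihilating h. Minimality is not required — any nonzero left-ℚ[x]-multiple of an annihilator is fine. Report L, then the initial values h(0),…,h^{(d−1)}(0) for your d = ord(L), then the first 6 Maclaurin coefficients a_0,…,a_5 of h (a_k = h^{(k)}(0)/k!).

L = (16 + 48·x + 48·x^2 + 16·x^3)·Dx - Dx^2 + (1 + x)·Dx^3  (order 3).
h: a_k = 0, 4, 0, -32/3, -8, 104/15, …
ICs: h(0) = 0, h′(0) = 4, h′′(0) = 0.

f: a_k = 4, 0, -8, 0, 8/3, 0, …
Change of var in L_f (x↦r) gives L₀.
h=∫₀ˣh₀: take L = L₀·Dx.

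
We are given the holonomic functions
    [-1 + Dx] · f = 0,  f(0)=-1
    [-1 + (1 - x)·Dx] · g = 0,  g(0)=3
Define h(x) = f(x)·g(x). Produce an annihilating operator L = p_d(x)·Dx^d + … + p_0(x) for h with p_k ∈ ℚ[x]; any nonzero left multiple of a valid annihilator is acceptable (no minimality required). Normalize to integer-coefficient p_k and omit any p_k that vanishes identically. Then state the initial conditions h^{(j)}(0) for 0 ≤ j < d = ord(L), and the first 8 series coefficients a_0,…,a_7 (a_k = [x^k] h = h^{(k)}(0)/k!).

f: a_k = -1, -1, -1/2, -1/6, -1/24, -1/120, -1/720, -1/5040, …
g: a_k = 3, 3, 3, 3, 3, 3, 3, 3, …
h₀=f·g: eliminate ⇒ L₀, order ≤ 1·1.
L = (2 - x) + (-1 + x)·Dx  (order 1).
h: a_k = -3, -6, -15/2, -8, -65/8, -163/20, -1957/240, -685/84, …
ICs: h(0) = -3.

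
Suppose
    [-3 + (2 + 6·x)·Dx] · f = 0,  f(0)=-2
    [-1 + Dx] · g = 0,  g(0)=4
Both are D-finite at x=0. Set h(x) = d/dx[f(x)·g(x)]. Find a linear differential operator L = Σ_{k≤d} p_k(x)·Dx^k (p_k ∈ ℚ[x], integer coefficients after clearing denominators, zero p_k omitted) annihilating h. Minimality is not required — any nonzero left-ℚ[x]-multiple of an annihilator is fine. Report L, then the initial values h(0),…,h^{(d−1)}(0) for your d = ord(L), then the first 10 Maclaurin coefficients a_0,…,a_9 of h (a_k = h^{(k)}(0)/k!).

L = (7 + 60·x + 36·x^2) + (-10 - 42·x - 36·x^2)·Dx  (order 1).
h: a_k = -20, -14, -71/2, 671/12, -16157/96, 88837/192, -14933039/11520, 589833983/161280, -3828061859/368640, 1376727287801/46448640, …
ICs: h(0) = -20.

f: a_k = -2, -3, 9/4, -27/8, 405/64, -1701/128, 15309/512, -72171/1024, 2814669/16384, -14073345/32768, …
g: a_k = 4, 4, 2, 2/3, 1/6, 1/30, 1/180, 1/1260, 1/10080, 1/90720, …
f·g: L₀ = L_f ⊗_s L_g, ord ≤ 1·1.
h=h₀': d/dx-closure on L₀ ⇒ L.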